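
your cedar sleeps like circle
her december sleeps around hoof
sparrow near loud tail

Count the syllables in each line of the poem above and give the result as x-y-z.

7-8-5

Line 1: your(1) + cedar(2) + sleeps(1) + like(1) + circle(2) = 7
Line 2: her(1) + december(3) + sleeps(1) + around(2) + hoof(1) = 8
Line 3: sparrow(2) + near(1) + loud(1) + tail(1) = 5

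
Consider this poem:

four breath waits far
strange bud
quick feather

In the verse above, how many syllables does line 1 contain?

Line 1: four (1), breath (1), waits (1), far (1) → 4

4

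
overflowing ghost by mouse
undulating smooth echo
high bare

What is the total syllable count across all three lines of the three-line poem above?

Line 1: "overflowing ghost by mouse": 4+1+1+1 = 7
Line 2: "undulating smooth echo": 4+1+2 = 7
Line 3: "high bare": 1+1 = 2
Total: 7 + 7 + 2 = 16

16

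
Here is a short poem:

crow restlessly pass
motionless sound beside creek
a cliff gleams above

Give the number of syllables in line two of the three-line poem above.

7

Line two: "motionless sound beside creek": 3+1+2+1 = 7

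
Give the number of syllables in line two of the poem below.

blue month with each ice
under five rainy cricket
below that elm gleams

7

Line two: "under five rainy cricket": 2+1+2+2 = 7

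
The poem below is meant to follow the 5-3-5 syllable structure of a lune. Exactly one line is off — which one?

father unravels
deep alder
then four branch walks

Line 3

Line 1: father (2), unravels (3) → 5 ✓
Line 2: deep (1), alder (2) → 3 ✓
Line 3: then (1), four (1), branch (1), walks (1) → 4 (expected 5)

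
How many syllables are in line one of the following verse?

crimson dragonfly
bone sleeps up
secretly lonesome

5

Line one: crimson(2) + dragonfly(3) = 5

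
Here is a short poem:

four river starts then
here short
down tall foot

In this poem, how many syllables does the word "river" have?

2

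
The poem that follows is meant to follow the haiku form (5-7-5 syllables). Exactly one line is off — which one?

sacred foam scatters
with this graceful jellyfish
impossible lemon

Line 3

Line 1: "sacred foam scatters": 2+1+2 = 5 ✓
Line 2: "with this graceful jellyfish": 1+1+2+3 = 7 ✓
Line 3: "impossible lemon": 4+2 = 6 (expected 5)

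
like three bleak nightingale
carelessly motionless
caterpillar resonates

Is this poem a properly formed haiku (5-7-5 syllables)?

Line 1: like(1) + three(1) + bleak(1) + nightingale(3) = 6 (expected 5)
Line 2: carelessly(3) + motionless(3) = 6 (expected 7)
Line 3: caterpillar(4) + resonates(3) = 7 (expected 5)

No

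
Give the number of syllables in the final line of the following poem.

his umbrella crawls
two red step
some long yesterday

5

The final line: some(1) + long(1) + yesterday(3) = 5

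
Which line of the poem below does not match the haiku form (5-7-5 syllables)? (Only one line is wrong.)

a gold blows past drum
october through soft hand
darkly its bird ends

Line 1: a(1) + gold(1) + blows(1) + past(1) + drum(1) = 5 ✓
Line 2: october(3) + through(1) + soft(1) + hand(1) = 6 (expected 7)
Line 3: darkly(2) + its(1) + bird(1) + ends(1) = 5 ✓

The second line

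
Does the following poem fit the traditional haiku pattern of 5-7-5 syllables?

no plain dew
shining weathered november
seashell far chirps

Line 1: no(1) + plain(1) + dew(1) = 3 (expected 5)
Line 2: shining(2) + weathered(2) + november(3) = 7 ✓
Line 3: seashell(2) + far(1) + chirps(1) = 4 (expected 5)

No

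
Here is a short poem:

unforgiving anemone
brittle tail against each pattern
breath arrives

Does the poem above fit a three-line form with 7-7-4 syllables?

No

Line 1: unforgiving(4) + anemone(4) = 8 (expected 7)
Line 2: brittle(2) + tail(1) + against(2) + each(1) + pattern(2) = 8 (expected 7)
Line 3: breath(1) + arrives(2) = 3 (expected 4)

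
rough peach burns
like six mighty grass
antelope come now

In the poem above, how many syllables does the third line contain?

5

The third line: antelope(3) + come(1) + now(1) = 5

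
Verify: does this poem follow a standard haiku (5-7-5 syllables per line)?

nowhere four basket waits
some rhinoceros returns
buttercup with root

No

Line 1: nowhere(2) + four(1) + basket(2) + waits(1) = 6 (expected 5)
Line 2: some(1) + rhinoceros(4) + returns(2) = 7 ✓
Line 3: buttercup(3) + with(1) + root(1) = 5 ✓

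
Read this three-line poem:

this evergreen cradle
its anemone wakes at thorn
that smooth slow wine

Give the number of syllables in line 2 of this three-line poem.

Line 2: "its anemone wakes at thorn": 1+4+1+1+1 = 8

8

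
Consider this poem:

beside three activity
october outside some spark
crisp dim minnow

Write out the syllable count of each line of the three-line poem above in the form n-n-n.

7-7-4

Line 1: beside (2), three (1), activity (4) → 7
Line 2: october (3), outside (2), some (1), spark (1) → 7
Line 3: crisp (1), dim (1), minnow (2) → 4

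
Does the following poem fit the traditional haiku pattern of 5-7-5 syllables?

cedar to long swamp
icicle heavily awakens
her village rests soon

No

Line 1: cedar(2) + to(1) + long(1) + swamp(1) = 5 ✓
Line 2: icicle(3) + heavily(3) + awakens(3) = 9 (expected 7)
Line 3: her(1) + village(2) + rests(1) + soon(1) = 5 ✓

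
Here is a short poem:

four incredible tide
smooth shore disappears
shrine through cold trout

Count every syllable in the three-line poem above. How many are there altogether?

15

Line 1: four(1) + incredible(4) + tide(1) = 6
Line 2: smooth(1) + shore(1) + disappears(3) = 5
Line 3: shrine(1) + through(1) + cold(1) + trout(1) = 4
Total: 6 + 5 + 4 = 15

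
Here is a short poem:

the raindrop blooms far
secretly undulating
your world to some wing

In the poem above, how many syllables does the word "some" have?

"some" has 1 syllable.

1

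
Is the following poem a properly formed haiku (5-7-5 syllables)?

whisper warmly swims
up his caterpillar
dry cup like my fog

Line 1: whisper (2), warmly (2), swims (1) → 5 ✓
Line 2: up (1), his (1), caterpillar (4) → 6 (expected 7)
Line 3: dry (1), cup (1), like (1), my (1), fog (1) → 5 ✓

No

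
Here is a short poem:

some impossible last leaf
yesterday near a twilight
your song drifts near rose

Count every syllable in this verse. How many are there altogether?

Line 1: "some impossible last leaf": 1+4+1+1 = 7
Line 2: "yesterday near a twilight": 3+1+1+2 = 7
Line 3: "your song drifts near rose": 1+1+1+1+1 = 5
Total: 7 + 7 + 5 = 19

19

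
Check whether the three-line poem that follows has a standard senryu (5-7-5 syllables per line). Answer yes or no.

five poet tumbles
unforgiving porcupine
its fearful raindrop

Yes

Line 1: five(1) + poet(2) + tumbles(2) = 5 ✓
Line 2: unforgiving(4) + porcupine(3) = 7 ✓
Line 3: its(1) + fearful(2) + raindrop(2) = 5 ✓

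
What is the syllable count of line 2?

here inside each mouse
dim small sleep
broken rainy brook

Line 2: dim (1), small (1), sleep (1) → 3

3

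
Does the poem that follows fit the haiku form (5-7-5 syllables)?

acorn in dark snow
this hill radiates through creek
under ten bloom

Line 1: "acorn in dark snow": 2+1+1+1 = 5 ✓
Line 2: "this hill radiates through creek": 1+1+3+1+1 = 7 ✓
Line 3: "under ten bloom": 2+1+1 = 4 (expected 5)

No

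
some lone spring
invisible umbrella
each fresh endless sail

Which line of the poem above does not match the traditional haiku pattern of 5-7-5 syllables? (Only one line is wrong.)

Line 1

Line 1: some(1) + lone(1) + spring(1) = 3 (expected 5)
Line 2: invisible(4) + umbrella(3) = 7 ✓
Line 3: each(1) + fresh(1) + endless(2) + sail(1) = 5 ✓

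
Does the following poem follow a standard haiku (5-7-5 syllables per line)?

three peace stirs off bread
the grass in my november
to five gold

No

Line 1: three (1), peace (1), stirs (1), off (1), bread (1) → 5 ✓
Line 2: the (1), grass (1), in (1), my (1), november (3) → 7 ✓
Line 3: to (1), five (1), gold (1) → 3 (expected 5)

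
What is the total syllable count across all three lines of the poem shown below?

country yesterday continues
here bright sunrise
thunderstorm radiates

Line 1: country(2) + yesterday(3) + continues(3) = 8
Line 2: here(1) + bright(1) + sunrise(2) = 4
Line 3: thunderstorm(3) + radiates(3) = 6
Total: 8 + 4 + 6 = 18

18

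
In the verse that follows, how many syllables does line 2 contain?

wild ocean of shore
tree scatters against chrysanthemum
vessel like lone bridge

Line 2: tree (1), scatters (2), against (2), chrysanthemum (4) → 9

9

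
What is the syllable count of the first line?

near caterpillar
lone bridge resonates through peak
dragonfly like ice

5

The first line: "near caterpillar": 1+4 = 5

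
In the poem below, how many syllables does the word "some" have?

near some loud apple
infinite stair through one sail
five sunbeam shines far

"some" has 1 syllable.

1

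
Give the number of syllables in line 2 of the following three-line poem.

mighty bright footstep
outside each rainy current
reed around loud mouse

7

Line 2: outside(2) + each(1) + rainy(2) + current(2) = 7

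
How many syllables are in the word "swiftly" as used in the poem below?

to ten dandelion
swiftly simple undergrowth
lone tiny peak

2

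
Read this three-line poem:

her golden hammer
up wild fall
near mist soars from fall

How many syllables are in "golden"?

2

"golden" has 2 syllables.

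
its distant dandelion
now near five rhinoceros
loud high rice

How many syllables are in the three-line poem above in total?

17

Line 1: "its distant dandelion": 1+2+4 = 7
Line 2: "now near five rhinoceros": 1+1+1+4 = 7
Line 3: "loud high rice": 1+1+1 = 3
Total: 7 + 7 + 3 = 17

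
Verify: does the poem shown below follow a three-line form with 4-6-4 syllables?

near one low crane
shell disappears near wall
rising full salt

Line 1: "near one low crane": 1+1+1+1 = 4 ✓
Line 2: "shell disappears near wall": 1+3+1+1 = 6 ✓
Line 3: "rising full salt": 2+1+1 = 4 ✓

Yes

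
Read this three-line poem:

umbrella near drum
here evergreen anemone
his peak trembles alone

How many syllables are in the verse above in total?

19

Line 1: umbrella (3), near (1), drum (1) → 5
Line 2: here (1), evergreen (3), anemone (4) → 8
Line 3: his (1), peak (1), trembles (2), alone (2) → 6
Total: 5 + 8 + 6 = 19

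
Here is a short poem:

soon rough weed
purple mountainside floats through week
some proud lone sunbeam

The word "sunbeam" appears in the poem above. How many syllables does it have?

2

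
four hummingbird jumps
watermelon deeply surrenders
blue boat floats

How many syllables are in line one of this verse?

5

Line one: "four hummingbird jumps": 1+3+1 = 5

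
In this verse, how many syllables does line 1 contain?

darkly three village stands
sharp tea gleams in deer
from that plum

Line 1: darkly(2) + three(1) + village(2) + stands(1) = 6

6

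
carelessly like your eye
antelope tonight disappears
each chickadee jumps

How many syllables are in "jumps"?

1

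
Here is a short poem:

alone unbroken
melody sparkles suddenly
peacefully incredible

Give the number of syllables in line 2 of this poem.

Line 2: melody (3), sparkles (2), suddenly (3) → 8

8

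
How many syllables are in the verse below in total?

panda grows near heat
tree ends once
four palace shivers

Line 1: panda (2), grows (1), near (1), heat (1) → 5
Line 2: tree (1), ends (1), once (1) → 3
Line 3: four (1), palace (2), shivers (2) → 5
Total: 5 + 3 + 5 = 13

13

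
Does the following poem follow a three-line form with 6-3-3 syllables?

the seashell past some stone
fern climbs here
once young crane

Line 1: the (1), seashell (2), past (1), some (1), stone (1) → 6 ✓
Line 2: fern (1), climbs (1), here (1) → 3 ✓
Line 3: once (1), young (1), crane (1) → 3 ✓

Yes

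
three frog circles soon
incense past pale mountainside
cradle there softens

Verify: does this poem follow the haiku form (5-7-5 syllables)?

Line 1: three(1) + frog(1) + circles(2) + soon(1) = 5 ✓
Line 2: incense(2) + past(1) + pale(1) + mountainside(3) = 7 ✓
Line 3: cradle(2) + there(1) + softens(2) = 5 ✓

Yes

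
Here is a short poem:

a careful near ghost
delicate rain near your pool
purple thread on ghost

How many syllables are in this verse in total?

17

Line 1: a(1) + careful(2) + near(1) + ghost(1) = 5
Line 2: delicate(3) + rain(1) + near(1) + your(1) + pool(1) = 7
Line 3: purple(2) + thread(1) + on(1) + ghost(1) = 5
Total: 5 + 7 + 5 = 17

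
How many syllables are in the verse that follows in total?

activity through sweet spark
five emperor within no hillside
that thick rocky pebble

22

Line 1: "activity through sweet spark": 4+1+1+1 = 7
Line 2: "five emperor within no hillside": 1+3+2+1+2 = 9
Line 3: "that thick rocky pebble": 1+1+2+2 = 6
Total: 7 + 9 + 6 = 22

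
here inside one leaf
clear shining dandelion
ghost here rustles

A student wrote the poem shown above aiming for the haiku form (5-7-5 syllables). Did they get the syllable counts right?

Line 1: here(1) + inside(2) + one(1) + leaf(1) = 5 ✓
Line 2: clear(1) + shining(2) + dandelion(4) = 7 ✓
Line 3: ghost(1) + here(1) + rustles(2) = 4 (expected 5)

No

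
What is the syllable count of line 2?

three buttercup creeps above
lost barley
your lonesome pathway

3

Line 2: lost (1), barley (2) → 3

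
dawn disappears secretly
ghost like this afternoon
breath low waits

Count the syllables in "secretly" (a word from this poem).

3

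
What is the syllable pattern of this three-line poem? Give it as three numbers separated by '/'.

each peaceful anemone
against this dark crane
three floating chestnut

7/5/5

Line 1: each(1) + peaceful(2) + anemone(4) = 7
Line 2: against(2) + this(1) + dark(1) + crane(1) = 5
Line 3: three(1) + floating(2) + chestnut(2) = 5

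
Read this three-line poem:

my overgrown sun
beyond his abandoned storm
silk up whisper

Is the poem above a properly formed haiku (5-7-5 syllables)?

Line 1: my(1) + overgrown(3) + sun(1) = 5 ✓
Line 2: beyond(2) + his(1) + abandoned(3) + storm(1) = 7 ✓
Line 3: silk(1) + up(1) + whisper(2) = 4 (expected 5)

No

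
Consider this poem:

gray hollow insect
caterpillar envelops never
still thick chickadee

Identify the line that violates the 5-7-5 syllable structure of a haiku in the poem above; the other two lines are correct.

The second line

Line 1: gray(1) + hollow(2) + insect(2) = 5 ✓
Line 2: caterpillar(4) + envelops(3) + never(2) = 9 (expected 7)
Line 3: still(1) + thick(1) + chickadee(3) = 5 ✓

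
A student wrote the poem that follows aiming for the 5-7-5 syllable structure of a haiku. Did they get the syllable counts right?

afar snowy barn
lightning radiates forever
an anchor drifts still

Line 1: afar(2) + snowy(2) + barn(1) = 5 ✓
Line 2: lightning(2) + radiates(3) + forever(3) = 8 (expected 7)
Line 3: an(1) + anchor(2) + drifts(1) + still(1) = 5 ✓

No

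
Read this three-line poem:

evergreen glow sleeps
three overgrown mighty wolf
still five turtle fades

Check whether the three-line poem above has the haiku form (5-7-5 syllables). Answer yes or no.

Line 1: evergreen (3), glow (1), sleeps (1) → 5 ✓
Line 2: three (1), overgrown (3), mighty (2), wolf (1) → 7 ✓
Line 3: still (1), five (1), turtle (2), fades (1) → 5 ✓

Yes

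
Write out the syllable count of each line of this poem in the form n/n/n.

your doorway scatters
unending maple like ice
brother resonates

Line 1: "your doorway scatters": 1+2+2 = 5
Line 2: "unending maple like ice": 3+2+1+1 = 7
Line 3: "brother resonates": 2+3 = 5

5/7/5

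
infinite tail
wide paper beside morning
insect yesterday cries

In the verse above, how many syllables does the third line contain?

The third line: "insect yesterday cries": 2+3+1 = 6

6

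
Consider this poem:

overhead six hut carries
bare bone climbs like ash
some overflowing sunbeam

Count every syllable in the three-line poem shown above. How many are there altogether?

19

Line 1: overhead (3), six (1), hut (1), carries (2) → 7
Line 2: bare (1), bone (1), climbs (1), like (1), ash (1) → 5
Line 3: some (1), overflowing (4), sunbeam (2) → 7
Total: 7 + 5 + 7 = 19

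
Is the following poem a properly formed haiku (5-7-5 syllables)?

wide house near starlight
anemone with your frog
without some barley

Line 1: wide(1) + house(1) + near(1) + starlight(2) = 5 ✓
Line 2: anemone(4) + with(1) + your(1) + frog(1) = 7 ✓
Line 3: without(2) + some(1) + barley(2) = 5 ✓

Yes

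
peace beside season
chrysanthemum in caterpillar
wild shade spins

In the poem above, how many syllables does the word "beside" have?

2

"beside" has 2 syllables.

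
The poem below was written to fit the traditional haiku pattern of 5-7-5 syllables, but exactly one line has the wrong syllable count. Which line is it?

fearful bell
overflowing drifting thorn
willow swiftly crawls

Line 1: fearful(2) + bell(1) = 3 (expected 5)
Line 2: overflowing(4) + drifting(2) + thorn(1) = 7 ✓
Line 3: willow(2) + swiftly(2) + crawls(1) = 5 ✓

The first line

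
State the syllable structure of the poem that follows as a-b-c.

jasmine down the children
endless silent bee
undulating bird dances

6-5-7

Line 1: "jasmine down the children": 2+1+1+2 = 6
Line 2: "endless silent bee": 2+2+1 = 5
Line 3: "undulating bird dances": 4+1+2 = 7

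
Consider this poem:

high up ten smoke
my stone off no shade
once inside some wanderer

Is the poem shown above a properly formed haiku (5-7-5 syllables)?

Line 1: "high up ten smoke": 1+1+1+1 = 4 (expected 5)
Line 2: "my stone off no shade": 1+1+1+1+1 = 5 (expected 7)
Line 3: "once inside some wanderer": 1+2+1+3 = 7 (expected 5)

No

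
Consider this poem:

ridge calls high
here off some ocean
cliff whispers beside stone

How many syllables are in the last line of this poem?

The last line: cliff(1) + whispers(2) + beside(2) + stone(1) = 6

6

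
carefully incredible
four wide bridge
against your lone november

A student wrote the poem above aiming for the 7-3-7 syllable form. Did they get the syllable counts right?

Line 1: carefully(3) + incredible(4) = 7 ✓
Line 2: four(1) + wide(1) + bridge(1) = 3 ✓
Line 3: against(2) + your(1) + lone(1) + november(3) = 7 ✓

Yes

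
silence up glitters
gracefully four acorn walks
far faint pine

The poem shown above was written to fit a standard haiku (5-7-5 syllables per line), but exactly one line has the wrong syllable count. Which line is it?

Line 3

Line 1: "silence up glitters": 2+1+2 = 5 ✓
Line 2: "gracefully four acorn walks": 3+1+2+1 = 7 ✓
Line 3: "far faint pine": 1+1+1 = 3 (expected 5)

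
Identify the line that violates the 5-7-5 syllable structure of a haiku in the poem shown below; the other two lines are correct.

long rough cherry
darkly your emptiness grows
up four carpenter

Line 1: "long rough cherry": 1+1+2 = 4 (expected 5)
Line 2: "darkly your emptiness grows": 2+1+3+1 = 7 ✓
Line 3: "up four carpenter": 1+1+3 = 5 ✓

The first line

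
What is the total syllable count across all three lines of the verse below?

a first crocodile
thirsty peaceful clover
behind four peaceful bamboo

Line 1: a(1) + first(1) + crocodile(3) = 5
Line 2: thirsty(2) + peaceful(2) + clover(2) = 6
Line 3: behind(2) + four(1) + peaceful(2) + bamboo(2) = 7
Total: 5 + 6 + 7 = 18

18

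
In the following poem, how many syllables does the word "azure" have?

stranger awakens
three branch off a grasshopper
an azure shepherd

2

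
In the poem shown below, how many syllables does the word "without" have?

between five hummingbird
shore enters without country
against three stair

2

"without" has 2 syllables.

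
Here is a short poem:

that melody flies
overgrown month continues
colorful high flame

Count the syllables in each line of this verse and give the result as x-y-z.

5-7-5

Line 1: that (1), melody (3), flies (1) → 5
Line 2: overgrown (3), month (1), continues (3) → 7
Line 3: colorful (3), high (1), flame (1) → 5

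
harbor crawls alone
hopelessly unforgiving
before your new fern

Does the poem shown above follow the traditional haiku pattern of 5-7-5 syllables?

Line 1: "harbor crawls alone": 2+1+2 = 5 ✓
Line 2: "hopelessly unforgiving": 3+4 = 7 ✓
Line 3: "before your new fern": 2+1+1+1 = 5 ✓

Yes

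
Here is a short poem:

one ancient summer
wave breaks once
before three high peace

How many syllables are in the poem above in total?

Line 1: "one ancient summer": 1+2+2 = 5
Line 2: "wave breaks once": 1+1+1 = 3
Line 3: "before three high peace": 2+1+1+1 = 5
Total: 5 + 3 + 5 = 13

13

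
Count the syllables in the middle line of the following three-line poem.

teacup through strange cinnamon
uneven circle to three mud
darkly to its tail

The middle line: "uneven circle to three mud": 3+2+1+1+1 = 8

8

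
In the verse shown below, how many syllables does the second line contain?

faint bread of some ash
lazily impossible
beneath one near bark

The second line: lazily(3) + impossible(4) = 7

7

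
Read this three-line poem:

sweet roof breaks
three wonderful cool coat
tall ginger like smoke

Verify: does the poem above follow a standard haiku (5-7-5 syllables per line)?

Line 1: sweet (1), roof (1), breaks (1) → 3 (expected 5)
Line 2: three (1), wonderful (3), cool (1), coat (1) → 6 (expected 7)
Line 3: tall (1), ginger (2), like (1), smoke (1) → 5 ✓

No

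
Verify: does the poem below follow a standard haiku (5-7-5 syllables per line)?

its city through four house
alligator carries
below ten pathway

Line 1: "its city through four house": 1+2+1+1+1 = 6 (expected 5)
Line 2: "alligator carries": 4+2 = 6 (expected 7)
Line 3: "below ten pathway": 2+1+2 = 5 ✓

No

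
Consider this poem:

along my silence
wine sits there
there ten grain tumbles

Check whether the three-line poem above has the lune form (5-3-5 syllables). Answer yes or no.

Yes

Line 1: "along my silence": 2+1+2 = 5 ✓
Line 2: "wine sits there": 1+1+1 = 3 ✓
Line 3: "there ten grain tumbles": 1+1+1+2 = 5 ✓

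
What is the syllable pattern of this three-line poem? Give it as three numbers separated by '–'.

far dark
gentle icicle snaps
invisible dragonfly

Line 1: "far dark": 1+1 = 2
Line 2: "gentle icicle snaps": 2+3+1 = 6
Line 3: "invisible dragonfly": 4+3 = 7

2–6–7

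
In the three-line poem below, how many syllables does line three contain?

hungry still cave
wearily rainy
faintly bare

3

Line three: "faintly bare": 2+1 = 3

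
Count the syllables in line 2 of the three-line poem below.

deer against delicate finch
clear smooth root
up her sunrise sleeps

3

Line 2: "clear smooth root": 1+1+1 = 3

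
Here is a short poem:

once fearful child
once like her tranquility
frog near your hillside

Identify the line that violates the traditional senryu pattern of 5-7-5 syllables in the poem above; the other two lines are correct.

Line 1

Line 1: "once fearful child": 1+2+1 = 4 (expected 5)
Line 2: "once like her tranquility": 1+1+1+4 = 7 ✓
Line 3: "frog near your hillside": 1+1+1+2 = 5 ✓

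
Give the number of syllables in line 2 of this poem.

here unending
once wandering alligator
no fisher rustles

8

Line 2: once(1) + wandering(3) + alligator(4) = 8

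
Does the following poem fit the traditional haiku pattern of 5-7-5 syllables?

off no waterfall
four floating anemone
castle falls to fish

Yes

Line 1: off (1), no (1), waterfall (3) → 5 ✓
Line 2: four (1), floating (2), anemone (4) → 7 ✓
Line 3: castle (2), falls (1), to (1), fish (1) → 5 ✓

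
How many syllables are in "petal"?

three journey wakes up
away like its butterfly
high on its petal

2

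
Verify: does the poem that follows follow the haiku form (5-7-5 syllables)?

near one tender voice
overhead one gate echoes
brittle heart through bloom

Line 1: "near one tender voice": 1+1+2+1 = 5 ✓
Line 2: "overhead one gate echoes": 3+1+1+2 = 7 ✓
Line 3: "brittle heart through bloom": 2+1+1+1 = 5 ✓

Yes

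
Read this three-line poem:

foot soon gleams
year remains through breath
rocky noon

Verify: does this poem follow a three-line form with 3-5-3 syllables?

Yes

Line 1: "foot soon gleams": 1+1+1 = 3 ✓
Line 2: "year remains through breath": 1+2+1+1 = 5 ✓
Line 3: "rocky noon": 2+1 = 3 ✓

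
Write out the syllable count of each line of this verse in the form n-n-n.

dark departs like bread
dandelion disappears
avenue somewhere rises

Line 1: "dark departs like bread": 1+2+1+1 = 5
Line 2: "dandelion disappears": 4+3 = 7
Line 3: "avenue somewhere rises": 3+2+2 = 7

5-7-7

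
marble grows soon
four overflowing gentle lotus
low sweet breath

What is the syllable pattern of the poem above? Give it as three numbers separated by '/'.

4/9/3

Line 1: marble(2) + grows(1) + soon(1) = 4
Line 2: four(1) + overflowing(4) + gentle(2) + lotus(2) = 9
Line 3: low(1) + sweet(1) + breath(1) = 3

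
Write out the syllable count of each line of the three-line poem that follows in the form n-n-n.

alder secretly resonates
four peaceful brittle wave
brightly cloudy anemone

Line 1: alder (2), secretly (3), resonates (3) → 8
Line 2: four (1), peaceful (2), brittle (2), wave (1) → 6
Line 3: brightly (2), cloudy (2), anemone (4) → 8

8-6-8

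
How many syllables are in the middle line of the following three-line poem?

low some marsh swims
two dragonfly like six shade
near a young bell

7

The middle line: two (1), dragonfly (3), like (1), six (1), shade (1) → 7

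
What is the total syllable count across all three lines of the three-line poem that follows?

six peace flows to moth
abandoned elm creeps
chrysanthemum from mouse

16

Line 1: six (1), peace (1), flows (1), to (1), moth (1) → 5
Line 2: abandoned (3), elm (1), creeps (1) → 5
Line 3: chrysanthemum (4), from (1), mouse (1) → 6
Total: 5 + 5 + 6 = 16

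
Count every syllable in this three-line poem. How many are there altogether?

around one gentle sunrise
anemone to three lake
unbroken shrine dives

Line 1: around (2), one (1), gentle (2), sunrise (2) → 7
Line 2: anemone (4), to (1), three (1), lake (1) → 7
Line 3: unbroken (3), shrine (1), dives (1) → 5
Total: 7 + 7 + 5 = 19

19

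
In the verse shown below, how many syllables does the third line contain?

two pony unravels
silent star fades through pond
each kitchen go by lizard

The third line: "each kitchen go by lizard": 1+2+1+1+2 = 7

7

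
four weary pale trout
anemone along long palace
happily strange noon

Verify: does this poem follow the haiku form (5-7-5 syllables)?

No

Line 1: four (1), weary (2), pale (1), trout (1) → 5 ✓
Line 2: anemone (4), along (2), long (1), palace (2) → 9 (expected 7)
Line 3: happily (3), strange (1), noon (1) → 5 ✓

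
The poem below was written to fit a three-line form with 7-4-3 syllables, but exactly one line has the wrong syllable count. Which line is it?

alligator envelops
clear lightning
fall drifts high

Line 1: alligator(4) + envelops(3) = 7 ✓
Line 2: clear(1) + lightning(2) = 3 (expected 4)
Line 3: fall(1) + drifts(1) + high(1) = 3 ✓

Line 2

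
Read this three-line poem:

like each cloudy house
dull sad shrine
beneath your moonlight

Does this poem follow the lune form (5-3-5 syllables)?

Line 1: like (1), each (1), cloudy (2), house (1) → 5 ✓
Line 2: dull (1), sad (1), shrine (1) → 3 ✓
Line 3: beneath (2), your (1), moonlight (2) → 5 ✓

Yes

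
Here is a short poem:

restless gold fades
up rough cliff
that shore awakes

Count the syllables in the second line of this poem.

3

The second line: "up rough cliff": 1+1+1 = 3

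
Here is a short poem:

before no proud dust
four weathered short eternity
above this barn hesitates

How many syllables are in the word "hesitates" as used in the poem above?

3

"hesitates" has 3 syllables.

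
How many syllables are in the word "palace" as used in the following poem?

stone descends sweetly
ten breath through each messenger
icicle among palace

2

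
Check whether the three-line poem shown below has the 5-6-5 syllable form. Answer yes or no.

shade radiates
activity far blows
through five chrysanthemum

Line 1: shade (1), radiates (3) → 4 (expected 5)
Line 2: activity (4), far (1), blows (1) → 6 ✓
Line 3: through (1), five (1), chrysanthemum (4) → 6 (expected 5)

No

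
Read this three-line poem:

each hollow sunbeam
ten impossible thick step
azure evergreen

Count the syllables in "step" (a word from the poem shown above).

"step" has 1 syllable.

1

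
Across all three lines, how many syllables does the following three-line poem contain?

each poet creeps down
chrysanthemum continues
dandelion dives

Line 1: each(1) + poet(2) + creeps(1) + down(1) = 5
Line 2: chrysanthemum(4) + continues(3) = 7
Line 3: dandelion(4) + dives(1) = 5
Total: 5 + 7 + 5 = 17

17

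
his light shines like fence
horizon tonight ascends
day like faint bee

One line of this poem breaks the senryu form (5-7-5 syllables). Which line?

Line 3

Line 1: his (1), light (1), shines (1), like (1), fence (1) → 5 ✓
Line 2: horizon (3), tonight (2), ascends (2) → 7 ✓
Line 3: day (1), like (1), faint (1), bee (1) → 4 (expected 5)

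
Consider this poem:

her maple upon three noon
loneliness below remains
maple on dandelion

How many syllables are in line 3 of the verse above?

Line 3: maple(2) + on(1) + dandelion(4) = 7

7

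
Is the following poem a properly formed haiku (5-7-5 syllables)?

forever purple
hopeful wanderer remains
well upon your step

Line 1: forever(3) + purple(2) = 5 ✓
Line 2: hopeful(2) + wanderer(3) + remains(2) = 7 ✓
Line 3: well(1) + upon(2) + your(1) + step(1) = 5 ✓

Yes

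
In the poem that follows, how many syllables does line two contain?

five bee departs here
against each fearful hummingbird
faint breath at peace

Line two: against (2), each (1), fearful (2), hummingbird (3) → 8

8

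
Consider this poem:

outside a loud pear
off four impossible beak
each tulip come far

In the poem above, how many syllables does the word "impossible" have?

4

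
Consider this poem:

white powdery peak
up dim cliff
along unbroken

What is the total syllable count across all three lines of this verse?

Line 1: white(1) + powdery(3) + peak(1) = 5
Line 2: up(1) + dim(1) + cliff(1) = 3
Line 3: along(2) + unbroken(3) = 5
Total: 5 + 3 + 5 = 13

13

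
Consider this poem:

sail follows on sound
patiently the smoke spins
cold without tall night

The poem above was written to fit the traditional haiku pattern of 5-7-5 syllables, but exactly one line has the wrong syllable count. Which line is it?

Line 1: "sail follows on sound": 1+2+1+1 = 5 ✓
Line 2: "patiently the smoke spins": 3+1+1+1 = 6 (expected 7)
Line 3: "cold without tall night": 1+2+1+1 = 5 ✓

The second line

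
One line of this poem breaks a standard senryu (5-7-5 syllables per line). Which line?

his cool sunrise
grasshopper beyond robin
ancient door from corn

The first line

Line 1: "his cool sunrise": 1+1+2 = 4 (expected 5)
Line 2: "grasshopper beyond robin": 3+2+2 = 7 ✓
Line 3: "ancient door from corn": 2+1+1+1 = 5 ✓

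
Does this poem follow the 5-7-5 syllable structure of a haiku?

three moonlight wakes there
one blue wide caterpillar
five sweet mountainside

Yes

Line 1: "three moonlight wakes there": 1+2+1+1 = 5 ✓
Line 2: "one blue wide caterpillar": 1+1+1+4 = 7 ✓
Line 3: "five sweet mountainside": 1+1+3 = 5 ✓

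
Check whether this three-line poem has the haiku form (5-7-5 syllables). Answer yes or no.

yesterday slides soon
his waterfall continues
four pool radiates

Yes

Line 1: "yesterday slides soon": 3+1+1 = 5 ✓
Line 2: "his waterfall continues": 1+3+3 = 7 ✓
Line 3: "four pool radiates": 1+1+3 = 5 ✓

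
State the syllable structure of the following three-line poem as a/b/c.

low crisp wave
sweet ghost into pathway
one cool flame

Line 1: low(1) + crisp(1) + wave(1) = 3
Line 2: sweet(1) + ghost(1) + into(2) + pathway(2) = 6
Line 3: one(1) + cool(1) + flame(1) = 3

3/6/3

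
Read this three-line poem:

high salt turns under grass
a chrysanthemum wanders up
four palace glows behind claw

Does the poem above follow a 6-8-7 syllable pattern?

Line 1: "high salt turns under grass": 1+1+1+2+1 = 6 ✓
Line 2: "a chrysanthemum wanders up": 1+4+2+1 = 8 ✓
Line 3: "four palace glows behind claw": 1+2+1+2+1 = 7 ✓

Yes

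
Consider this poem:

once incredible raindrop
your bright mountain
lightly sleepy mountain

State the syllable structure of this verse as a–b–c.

Line 1: once(1) + incredible(4) + raindrop(2) = 7
Line 2: your(1) + bright(1) + mountain(2) = 4
Line 3: lightly(2) + sleepy(2) + mountain(2) = 6

7–4–6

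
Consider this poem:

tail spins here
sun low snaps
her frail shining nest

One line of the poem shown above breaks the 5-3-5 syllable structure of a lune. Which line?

Line 1: "tail spins here": 1+1+1 = 3 (expected 5)
Line 2: "sun low snaps": 1+1+1 = 3 ✓
Line 3: "her frail shining nest": 1+1+2+1 = 5 ✓

The first line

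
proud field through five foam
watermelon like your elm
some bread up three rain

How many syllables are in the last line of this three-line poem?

The last line: some (1), bread (1), up (1), three (1), rain (1) → 5

5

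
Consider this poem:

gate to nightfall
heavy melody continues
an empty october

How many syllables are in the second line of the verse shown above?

The second line: heavy(2) + melody(3) + continues(3) = 8

8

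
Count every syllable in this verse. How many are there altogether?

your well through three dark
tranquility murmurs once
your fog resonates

Line 1: your(1) + well(1) + through(1) + three(1) + dark(1) = 5
Line 2: tranquility(4) + murmurs(2) + once(1) = 7
Line 3: your(1) + fog(1) + resonates(3) = 5
Total: 5 + 7 + 5 = 17

17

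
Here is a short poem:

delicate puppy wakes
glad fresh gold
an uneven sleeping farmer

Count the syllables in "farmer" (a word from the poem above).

"farmer" has 2 syllables.

2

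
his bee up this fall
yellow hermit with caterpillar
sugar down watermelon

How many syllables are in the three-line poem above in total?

21

Line 1: his(1) + bee(1) + up(1) + this(1) + fall(1) = 5
Line 2: yellow(2) + hermit(2) + with(1) + caterpillar(4) = 9
Line 3: sugar(2) + down(1) + watermelon(4) = 7
Total: 5 + 9 + 7 = 21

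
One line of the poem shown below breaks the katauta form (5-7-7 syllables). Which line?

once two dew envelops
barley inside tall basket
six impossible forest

Line 1

Line 1: "once two dew envelops": 1+1+1+3 = 6 (expected 5)
Line 2: "barley inside tall basket": 2+2+1+2 = 7 ✓
Line 3: "six impossible forest": 1+4+2 = 7 ✓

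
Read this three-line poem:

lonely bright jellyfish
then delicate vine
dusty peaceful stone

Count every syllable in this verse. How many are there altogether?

Line 1: "lonely bright jellyfish": 2+1+3 = 6
Line 2: "then delicate vine": 1+3+1 = 5
Line 3: "dusty peaceful stone": 2+2+1 = 5
Total: 6 + 5 + 5 = 16

16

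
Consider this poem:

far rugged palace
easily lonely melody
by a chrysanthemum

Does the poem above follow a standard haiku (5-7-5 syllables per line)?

Line 1: far(1) + rugged(2) + palace(2) = 5 ✓
Line 2: easily(3) + lonely(2) + melody(3) = 8 (expected 7)
Line 3: by(1) + a(1) + chrysanthemum(4) = 6 (expected 5)

No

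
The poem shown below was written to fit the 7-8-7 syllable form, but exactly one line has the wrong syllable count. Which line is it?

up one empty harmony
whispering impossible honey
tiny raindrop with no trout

Line 2

Line 1: up (1), one (1), empty (2), harmony (3) → 7 ✓
Line 2: whispering (3), impossible (4), honey (2) → 9 (expected 8)
Line 3: tiny (2), raindrop (2), with (1), no (1), trout (1) → 7 ✓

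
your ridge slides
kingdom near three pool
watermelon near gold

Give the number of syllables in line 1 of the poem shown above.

Line 1: your(1) + ridge(1) + slides(1) = 3

3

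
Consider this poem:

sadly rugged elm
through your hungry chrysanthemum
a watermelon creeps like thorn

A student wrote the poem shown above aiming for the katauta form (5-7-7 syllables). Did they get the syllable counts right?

No

Line 1: sadly (2), rugged (2), elm (1) → 5 ✓
Line 2: through (1), your (1), hungry (2), chrysanthemum (4) → 8 (expected 7)
Line 3: a (1), watermelon (4), creeps (1), like (1), thorn (1) → 8 (expected 7)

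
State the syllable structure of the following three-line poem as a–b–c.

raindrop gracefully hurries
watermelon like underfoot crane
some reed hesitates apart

7–9–7

Line 1: raindrop (2), gracefully (3), hurries (2) → 7
Line 2: watermelon (4), like (1), underfoot (3), crane (1) → 9
Line 3: some (1), reed (1), hesitates (3), apart (2) → 7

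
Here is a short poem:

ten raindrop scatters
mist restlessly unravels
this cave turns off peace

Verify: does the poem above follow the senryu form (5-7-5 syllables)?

Line 1: ten (1), raindrop (2), scatters (2) → 5 ✓
Line 2: mist (1), restlessly (3), unravels (3) → 7 ✓
Line 3: this (1), cave (1), turns (1), off (1), peace (1) → 5 ✓

Yes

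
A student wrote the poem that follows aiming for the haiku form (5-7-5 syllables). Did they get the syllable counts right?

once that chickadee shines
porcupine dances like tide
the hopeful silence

No

Line 1: once(1) + that(1) + chickadee(3) + shines(1) = 6 (expected 5)
Line 2: porcupine(3) + dances(2) + like(1) + tide(1) = 7 ✓
Line 3: the(1) + hopeful(2) + silence(2) = 5 ✓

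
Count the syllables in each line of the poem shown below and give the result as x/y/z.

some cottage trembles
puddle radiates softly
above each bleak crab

Line 1: "some cottage trembles": 1+2+2 = 5
Line 2: "puddle radiates softly": 2+3+2 = 7
Line 3: "above each bleak crab": 2+1+1+1 = 5

5/7/5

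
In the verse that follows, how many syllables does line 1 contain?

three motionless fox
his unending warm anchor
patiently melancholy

Line 1: three(1) + motionless(3) + fox(1) = 5

5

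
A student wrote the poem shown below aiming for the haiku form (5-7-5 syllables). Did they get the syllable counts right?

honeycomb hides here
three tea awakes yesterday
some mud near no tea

Line 1: "honeycomb hides here": 3+1+1 = 5 ✓
Line 2: "three tea awakes yesterday": 1+1+2+3 = 7 ✓
Line 3: "some mud near no tea": 1+1+1+1+1 = 5 ✓

Yes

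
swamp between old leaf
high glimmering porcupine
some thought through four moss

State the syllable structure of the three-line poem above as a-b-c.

Line 1: swamp (1), between (2), old (1), leaf (1) → 5
Line 2: high (1), glimmering (3), porcupine (3) → 7
Line 3: some (1), thought (1), through (1), four (1), moss (1) → 5

5-7-5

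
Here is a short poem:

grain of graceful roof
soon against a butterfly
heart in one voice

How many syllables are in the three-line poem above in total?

Line 1: grain(1) + of(1) + graceful(2) + roof(1) = 5
Line 2: soon(1) + against(2) + a(1) + butterfly(3) = 7
Line 3: heart(1) + in(1) + one(1) + voice(1) = 4
Total: 5 + 7 + 4 = 16

16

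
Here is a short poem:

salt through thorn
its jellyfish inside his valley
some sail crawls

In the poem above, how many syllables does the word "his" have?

1

"his" has 1 syllable.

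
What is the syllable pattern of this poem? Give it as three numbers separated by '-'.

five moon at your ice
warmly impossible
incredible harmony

5-6-7

Line 1: five (1), moon (1), at (1), your (1), ice (1) → 5
Line 2: warmly (2), impossible (4) → 6
Line 3: incredible (4), harmony (3) → 7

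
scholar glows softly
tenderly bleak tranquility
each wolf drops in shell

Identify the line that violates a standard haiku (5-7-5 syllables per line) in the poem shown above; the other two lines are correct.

Line 1: scholar(2) + glows(1) + softly(2) = 5 ✓
Line 2: tenderly(3) + bleak(1) + tranquility(4) = 8 (expected 7)
Line 3: each(1) + wolf(1) + drops(1) + in(1) + shell(1) = 5 ✓

The second line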